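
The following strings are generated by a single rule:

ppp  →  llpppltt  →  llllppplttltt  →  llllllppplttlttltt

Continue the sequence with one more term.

llllllllppplttlttlttltt

Every step adds ll to the front and ltt to the end of the previous string.
One more step from llllllppplttlttltt gives the answer.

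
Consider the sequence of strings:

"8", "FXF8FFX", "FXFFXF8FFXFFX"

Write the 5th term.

FXFFXFFXFFXF8FFXFFXFFXFFX

Every step adds FXF to the front and FFX to the end of the previous string.
From FXFFXF8FFXFFX, 2 further steps: FXFFXF8FFXFFX → FXFFXFFXF8FFXFFXFFX → (answer).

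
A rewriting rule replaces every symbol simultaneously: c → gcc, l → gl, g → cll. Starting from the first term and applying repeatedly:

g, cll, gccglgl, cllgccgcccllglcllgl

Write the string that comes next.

Applying the rule to each of the 19 symbols of cllgccgcccllglcllgl gives the pieces gcc gl gl cll gcc gcc cll gcc gcc gcc gl gl cll gl gcc gl gl cll gl, which concatenate to the answer.

gccglglcllgccgcccllgccgccgccglglcllglgccglglcllgl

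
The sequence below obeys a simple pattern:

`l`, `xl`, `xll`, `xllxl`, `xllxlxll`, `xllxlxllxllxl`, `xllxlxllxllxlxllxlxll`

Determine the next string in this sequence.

This is a Fibonacci-style word recurrence s(k) = s(k−1)·s(k−2): e.g. xl·l = xll.
The next term joins xllxlxllxllxlxllxlxll and xllxlxllxllxl.

xllxlxllxllxlxllxlxllxllxlxllxllxl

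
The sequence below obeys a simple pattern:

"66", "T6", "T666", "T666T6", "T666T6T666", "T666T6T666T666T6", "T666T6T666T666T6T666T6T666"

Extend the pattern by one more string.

T666T6T666T666T6T666T6T666T666T6T666T666T6

This is a Fibonacci-style word recurrence s(k) = s(k−1)·s(k−2): e.g. T6·66 = T666.
The next term joins T666T6T666T666T6T666T6T666 and T666T6T666T666T6.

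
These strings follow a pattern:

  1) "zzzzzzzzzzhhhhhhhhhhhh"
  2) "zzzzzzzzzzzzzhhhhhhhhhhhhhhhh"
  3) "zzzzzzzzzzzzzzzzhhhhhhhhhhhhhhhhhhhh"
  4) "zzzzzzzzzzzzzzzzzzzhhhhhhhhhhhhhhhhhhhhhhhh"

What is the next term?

The n-th term is 3n+1 z's then 4n h's, where the shown terms are n = 3, 4, 5, 6.
At n = 7 the blocks have lengths 22, 28.

zzzzzzzzzzzzzzzzzzzzzzhhhhhhhhhhhhhhhhhhhhhhhhhhhh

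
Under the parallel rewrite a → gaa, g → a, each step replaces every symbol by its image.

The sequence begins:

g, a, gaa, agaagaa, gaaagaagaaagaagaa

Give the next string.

Rewriting the 17 symbols of gaaagaagaaagaagaa one by one yields a gaa gaa gaa a gaa gaa a gaa gaa gaa a gaa gaa a gaa gaa; concatenated:

agaagaagaaagaagaaagaagaagaaagaagaaagaagaa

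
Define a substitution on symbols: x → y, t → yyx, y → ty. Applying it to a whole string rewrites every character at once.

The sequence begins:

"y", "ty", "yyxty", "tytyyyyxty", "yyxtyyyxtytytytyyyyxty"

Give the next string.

Applying the rule to each of the 22 symbols of yyxtyyyxtytytytyyyyxty gives the pieces ty ty y yyx ty ty ty y yyx ty yyx ty yyx ty yyx ty ty ty ty y yyx ty, which concatenate to the answer.

tytyyyyxtytytyyyyxtyyyxtyyyxtyyyxtytytytyyyyxty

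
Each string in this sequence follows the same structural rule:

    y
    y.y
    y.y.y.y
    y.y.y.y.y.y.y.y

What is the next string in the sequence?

Each string is two copies of the previous one joined by '.'.
So the next term is two copies of y.y.y.y.y.y.y.y with '.' between the halves.

y.y.y.y.y.y.y.y.y.y.y.y.y.y.y.y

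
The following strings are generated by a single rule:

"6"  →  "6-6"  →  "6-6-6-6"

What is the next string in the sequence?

6-6-6-6-6-6-6-6

Each string is two copies of the previous one joined by '-'.
One more doubling of 6-6-6-6 gives the answer.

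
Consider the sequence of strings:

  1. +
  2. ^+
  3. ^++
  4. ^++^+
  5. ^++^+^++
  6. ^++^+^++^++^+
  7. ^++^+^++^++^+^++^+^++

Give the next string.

Each term (from the third on) is the previous term followed by the one before it: term 3 = ^+·+ = ^++.
The next term joins ^++^+^++^++^+^++^+^++ and ^++^+^++^++^+.

^++^+^++^++^+^++^+^++^++^+^++^++^+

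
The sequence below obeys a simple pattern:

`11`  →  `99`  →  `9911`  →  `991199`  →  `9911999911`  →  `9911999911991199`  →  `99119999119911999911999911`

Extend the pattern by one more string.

991199991199119999119999119911999911991199

Each term (from the third on) is the previous term followed by the one before it: term 3 = 99·11 = 9911.
So term 8 is 99119999119911999911999911·9911999911991199.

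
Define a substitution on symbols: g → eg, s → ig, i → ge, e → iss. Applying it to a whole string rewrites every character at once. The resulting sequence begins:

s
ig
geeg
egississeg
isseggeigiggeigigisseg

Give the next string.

Rewriting the 22 symbols of isseggeigiggeigigisseg one by one yields ge ig ig iss eg eg iss ge eg ge eg eg iss ge eg ge eg ge ig ig iss eg; concatenated:

geigigissegegissgeeggeegegissgeeggeeggeigigisseg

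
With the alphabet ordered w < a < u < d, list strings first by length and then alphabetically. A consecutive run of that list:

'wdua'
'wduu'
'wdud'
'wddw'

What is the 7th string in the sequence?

wddd

Stepping forward 3 times from wddw: wddw → wdda → wddu, then the target.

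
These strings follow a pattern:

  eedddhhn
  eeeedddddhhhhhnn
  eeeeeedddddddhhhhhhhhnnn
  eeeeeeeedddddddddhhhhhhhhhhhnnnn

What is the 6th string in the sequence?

Reading off run lengths: e runs 2, 4, 6, 8; d runs 3, 5, 7, 9; h runs 2, 5, 8, 11; n runs 1, 2, 3, 4 — each is linear in n (n = 1, 2, …).
At n = 6 the blocks have lengths 12, 13, 17, 6.

eeeeeeeeeeeedddddddddddddhhhhhhhhhhhhhhhhhnnnnnn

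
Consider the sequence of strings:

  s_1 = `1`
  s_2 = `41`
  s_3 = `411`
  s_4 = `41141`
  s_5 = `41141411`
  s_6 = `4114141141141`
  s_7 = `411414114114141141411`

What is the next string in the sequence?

This is a Fibonacci-style word recurrence s(k) = s(k−1)·s(k−2): e.g. 41·1 = 411.
So term 8 is 411414114114141141411·4114141141141.

4114141141141411414114114141141141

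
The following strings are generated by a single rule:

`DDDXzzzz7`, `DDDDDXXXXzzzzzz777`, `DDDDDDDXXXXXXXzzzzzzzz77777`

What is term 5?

The n-th term is 2n+1 D's then 3n-2 X's then 2n+2 z's then 2n-1 7's (n = 1, 2, …).
Setting n = 5 gives 11, 13, 12, 9 characters in each block.

DDDDDDDDDDDXXXXXXXXXXXXXzzzzzzzzzzzz777777777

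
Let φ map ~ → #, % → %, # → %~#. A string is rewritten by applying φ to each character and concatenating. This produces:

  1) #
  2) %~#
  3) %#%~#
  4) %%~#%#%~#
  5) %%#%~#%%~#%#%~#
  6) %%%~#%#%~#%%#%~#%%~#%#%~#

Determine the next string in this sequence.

φ(%%%~#%#%~#%%#%~#%%~#%#%~#) expands symbol-by-symbol to % % % # %~# % %~# % # %~# % % %~# % # %~# % % # %~# % %~# % # %~#; joining the 25 pieces gives the next term.

%%%#%~#%%~#%#%~#%%%~#%#%~#%%#%~#%%~#%#%~#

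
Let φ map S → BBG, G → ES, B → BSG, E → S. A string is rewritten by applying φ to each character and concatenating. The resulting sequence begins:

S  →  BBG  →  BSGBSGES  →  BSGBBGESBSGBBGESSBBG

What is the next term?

BSGBBGESBSGBSGESSBBGBSGBBGESBSGBSGESSBBGBBGBSGBSGES

φ(BSGBBGESBSGBBGESSBBG) expands symbol-by-symbol to BSG BBG ES BSG BSG ES S BBG BSG BBG ES BSG BSG ES S BBG BBG BSG BSG ES; joining the 20 pieces gives the next term.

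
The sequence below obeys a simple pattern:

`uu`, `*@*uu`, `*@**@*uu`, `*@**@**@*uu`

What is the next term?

Each term is the previous one with *@* prepended.
Applying this once more to *@**@**@*uu:

*@**@**@**@*uu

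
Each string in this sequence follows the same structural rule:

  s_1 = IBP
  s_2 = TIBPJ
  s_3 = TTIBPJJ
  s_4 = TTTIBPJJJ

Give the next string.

Each term wraps the previous one in T on the left and J on the right.
Applying this once more to TTTIBPJJJ:

TTTTIBPJJJJ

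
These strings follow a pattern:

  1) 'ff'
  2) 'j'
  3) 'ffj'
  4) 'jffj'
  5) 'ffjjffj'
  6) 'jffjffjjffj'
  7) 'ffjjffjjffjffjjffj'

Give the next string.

This is a Fibonacci-style word recurrence s(k) = s(k−2)·s(k−1): e.g. ff·j = ffj.
Continuing: jffjffjjffj · ffjjffjjffjffjjffj gives term 8.

jffjffjjffjffjjffjjffjffjjffj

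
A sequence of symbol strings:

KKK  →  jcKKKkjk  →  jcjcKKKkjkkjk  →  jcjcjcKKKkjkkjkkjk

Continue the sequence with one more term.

s(k+1) = jc·s(k)·kjk, so each term gains jc as a prefix and kjk as a suffix.
One more step from jcjcjcKKKkjkkjkkjk gives the answer.

jcjcjcjcKKKkjkkjkkjkkjk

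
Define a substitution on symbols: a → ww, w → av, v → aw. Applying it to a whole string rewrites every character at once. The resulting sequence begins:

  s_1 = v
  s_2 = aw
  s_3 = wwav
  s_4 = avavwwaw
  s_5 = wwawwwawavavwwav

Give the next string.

Replace each of the 16 characters of wwawwwawavavwwav in place — av av ww av av av ww av ww aw ww aw av av ww aw — and concatenate.

avavwwavavavwwavwwawwwawavavwwaw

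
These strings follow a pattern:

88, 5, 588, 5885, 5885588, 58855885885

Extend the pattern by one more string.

This is a Fibonacci-style word recurrence s(k) = s(k−1)·s(k−2): e.g. 5·88 = 588.
The next term joins 58855885885 and 5885588.

588558858855885588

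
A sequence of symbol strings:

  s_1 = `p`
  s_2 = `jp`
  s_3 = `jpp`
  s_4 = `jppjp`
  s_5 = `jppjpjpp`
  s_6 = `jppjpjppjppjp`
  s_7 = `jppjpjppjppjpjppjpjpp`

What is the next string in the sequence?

jppjpjppjppjpjppjpjppjppjpjppjppjp

Each term (from the third on) is the previous term followed by the one before it: term 3 = jp·p = jpp.
So term 8 is jppjpjppjppjpjppjpjpp·jppjpjppjppjp.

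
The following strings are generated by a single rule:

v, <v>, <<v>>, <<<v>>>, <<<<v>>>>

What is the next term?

<<<<<v>>>>>

Every step adds < to the front and > to the end of the previous string.
So the next term is <·<<<<v>>>>·>.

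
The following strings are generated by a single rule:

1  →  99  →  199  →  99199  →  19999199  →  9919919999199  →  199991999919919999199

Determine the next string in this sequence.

9919919999199199991999919919999199

This is a Fibonacci-style word recurrence s(k) = s(k−2)·s(k−1): e.g. 1·99 = 199.
Continuing: 9919919999199 · 199991999919919999199 gives term 8.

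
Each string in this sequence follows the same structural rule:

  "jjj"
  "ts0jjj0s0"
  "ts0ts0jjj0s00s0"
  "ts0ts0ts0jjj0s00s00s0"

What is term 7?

ts0ts0ts0ts0ts0ts0jjj0s00s00s00s00s00s0

Every step adds ts0 to the front and 0s0 to the end of the previous string.
From ts0ts0ts0jjj0s00s00s0, 3 further steps: ts0ts0ts0jjj0s00s00s0 → ts0ts0ts0ts0jjj0s00s00s00s0 → ts0ts0ts0ts0ts0jjj0s00s00s00s00s0 → (answer).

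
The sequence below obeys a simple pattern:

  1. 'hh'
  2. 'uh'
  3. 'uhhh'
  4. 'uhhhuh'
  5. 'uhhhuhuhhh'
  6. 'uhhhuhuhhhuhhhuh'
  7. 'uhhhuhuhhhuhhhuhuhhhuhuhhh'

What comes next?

From term 3 onward, concatenate the last term with the second-to-last: uh·hh = uhhh, uhhh·uh = uhhhuh, …
The next term joins uhhhuhuhhhuhhhuhuhhhuhuhhh and uhhhuhuhhhuhhhuh.

uhhhuhuhhhuhhhuhuhhhuhuhhhuhhhuhuhhhuhhhuh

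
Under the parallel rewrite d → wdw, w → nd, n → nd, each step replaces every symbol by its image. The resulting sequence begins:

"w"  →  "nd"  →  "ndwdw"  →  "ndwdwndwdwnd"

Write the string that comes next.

Expanding ndwdwndwdwnd: n→nd, d→wdw, w→nd, d→wdw, w→nd, n→nd, d→wdw, w→nd, d→wdw, w→nd, n→nd, d→wdw. Concatenated: nd wdw nd wdw nd nd wdw nd wdw nd nd wdw.

ndwdwndwdwndndwdwndwdwndndwdw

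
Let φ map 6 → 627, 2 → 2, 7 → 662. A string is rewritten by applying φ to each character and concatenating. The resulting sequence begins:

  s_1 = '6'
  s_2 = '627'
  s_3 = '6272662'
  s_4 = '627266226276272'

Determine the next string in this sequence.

6272662262762722627266262726622

φ(627266226276272) expands symbol-by-symbol to 627 2 662 2 627 627 2 2 627 2 662 627 2 662 2; joining the 15 pieces gives the next term.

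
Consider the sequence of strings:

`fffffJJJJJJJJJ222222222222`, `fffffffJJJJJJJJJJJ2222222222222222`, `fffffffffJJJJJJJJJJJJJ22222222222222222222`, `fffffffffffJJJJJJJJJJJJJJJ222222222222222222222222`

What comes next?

Term n consists of 2n-1 f's, followed by 2n+3 J's, followed by 4n 2's, where the shown terms are n = 3, 4, 5, 6.
Setting n = 7 gives 13, 17, 28 characters in each block.

fffffffffffffJJJJJJJJJJJJJJJJJ2222222222222222222222222222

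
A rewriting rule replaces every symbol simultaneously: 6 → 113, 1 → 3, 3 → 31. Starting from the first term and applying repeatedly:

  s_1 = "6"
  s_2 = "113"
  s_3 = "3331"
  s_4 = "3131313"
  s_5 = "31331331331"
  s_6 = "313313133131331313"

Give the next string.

φ(313313133131331313) expands symbol-by-symbol to 31 3 31 31 3 31 3 31 31 3 31 3 31 31 3 31 3 31; joining the 18 pieces gives the next term.

31331313313313133133131331331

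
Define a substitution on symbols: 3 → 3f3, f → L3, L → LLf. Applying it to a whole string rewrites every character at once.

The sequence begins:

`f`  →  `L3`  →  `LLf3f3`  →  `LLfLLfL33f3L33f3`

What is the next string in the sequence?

Rewriting the 16 symbols of LLfLLfL33f3L33f3 one by one yields LLf LLf L3 LLf LLf L3 LLf 3f3 3f3 L3 3f3 LLf 3f3 3f3 L3 3f3; concatenated:

LLfLLfL3LLfLLfL3LLf3f33f3L33f3LLf3f33f3L33f3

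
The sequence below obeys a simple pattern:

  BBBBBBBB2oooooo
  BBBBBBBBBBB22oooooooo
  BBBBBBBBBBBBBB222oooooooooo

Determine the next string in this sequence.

BBBBBBBBBBBBBBBBB2222oooooooooooo

Reading off run lengths: B runs 8, 11, 14; 2 runs 1, 2, 3; o runs 6, 8, 10 — each is linear in n, where the shown terms are n = 2, 3, 4.
At n = 5 the blocks have lengths 17, 4, 12.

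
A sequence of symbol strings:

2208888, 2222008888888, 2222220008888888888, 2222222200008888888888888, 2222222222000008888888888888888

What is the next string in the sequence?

The n-th term is 2n 2's then n 0's then 3n+1 8's (n = 1, 2, …).
Setting n = 6 gives 12, 6, 19 characters in each block.

2222222222220000008888888888888888888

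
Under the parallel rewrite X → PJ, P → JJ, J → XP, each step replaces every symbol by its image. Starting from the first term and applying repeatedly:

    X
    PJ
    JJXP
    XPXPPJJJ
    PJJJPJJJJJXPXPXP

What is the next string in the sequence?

Applying the rule to each of the 16 symbols of PJJJPJJJJJXPXPXP gives the pieces JJ XP XP XP JJ XP XP XP XP XP PJ JJ PJ JJ PJ JJ, which concatenate to the answer.

JJXPXPXPJJXPXPXPXPXPPJJJPJJJPJJJ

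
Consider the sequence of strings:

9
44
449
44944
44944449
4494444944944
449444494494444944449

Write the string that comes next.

This is a Fibonacci-style word recurrence s(k) = s(k−1)·s(k−2): e.g. 44·9 = 449.
The next term joins 449444494494444944449 and 4494444944944.

4494444944944449444494494444944944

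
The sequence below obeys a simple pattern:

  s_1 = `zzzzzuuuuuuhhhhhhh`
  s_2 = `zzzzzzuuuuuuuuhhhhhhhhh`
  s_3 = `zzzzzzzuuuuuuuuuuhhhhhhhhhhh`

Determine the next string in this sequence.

zzzzzzzzuuuuuuuuuuuuhhhhhhhhhhhhh

Each string has the form z^{n+2} u^{2n} h^{2n+1}, where the shown terms are n = 3, 4, 5.
At n = 6 the blocks have lengths 8, 12, 13.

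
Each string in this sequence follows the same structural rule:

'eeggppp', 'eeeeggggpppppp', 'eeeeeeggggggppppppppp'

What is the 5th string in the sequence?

eeeeeeeeeeggggggggggppppppppppppppp

The n-th term is 2n e's then 2n g's then 3n p's (n = 1, 2, …).
For term 5, n = 5, so the run lengths are 10, 10, 15.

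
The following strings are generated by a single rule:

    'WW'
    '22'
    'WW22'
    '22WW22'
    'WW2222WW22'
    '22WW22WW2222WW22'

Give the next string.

WW2222WW2222WW22WW2222WW22

From term 3 onward, concatenate the second-to-last term with the last: WW·22 = WW22, 22·WW22 = 22WW22, …
So term 7 is WW2222WW22·22WW22WW2222WW22.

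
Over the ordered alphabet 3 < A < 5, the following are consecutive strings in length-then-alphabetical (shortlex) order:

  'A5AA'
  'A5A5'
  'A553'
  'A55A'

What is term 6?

Continuing the enumeration 2 steps past A55A: A55A → A555 → (answer).

5333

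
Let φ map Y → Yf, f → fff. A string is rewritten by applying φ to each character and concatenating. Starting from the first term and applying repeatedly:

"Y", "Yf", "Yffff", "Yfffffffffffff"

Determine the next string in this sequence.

Replace each of the 14 characters of Yfffffffffffff in place — Yf fff fff fff fff fff fff fff fff fff fff fff fff fff — and concatenate.

Yffffffffffffffffffffffffffffffffffffffff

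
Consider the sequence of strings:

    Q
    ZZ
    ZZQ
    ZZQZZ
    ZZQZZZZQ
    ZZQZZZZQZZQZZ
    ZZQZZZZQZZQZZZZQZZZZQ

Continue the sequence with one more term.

This is a Fibonacci-style word recurrence s(k) = s(k−1)·s(k−2): e.g. ZZ·Q = ZZQ.
So term 8 is ZZQZZZZQZZQZZZZQZZZZQ·ZZQZZZZQZZQZZ.

ZZQZZZZQZZQZZZZQZZZZQZZQZZZZQZZQZZ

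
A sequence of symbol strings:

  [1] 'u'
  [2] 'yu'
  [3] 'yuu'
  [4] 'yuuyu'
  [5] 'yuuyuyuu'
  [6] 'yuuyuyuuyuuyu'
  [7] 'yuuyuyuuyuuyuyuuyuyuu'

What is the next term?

yuuyuyuuyuuyuyuuyuyuuyuuyuyuuyuuyu

Each term (from the third on) is the previous term followed by the one before it: term 3 = yu·u = yuu.
The next term joins yuuyuyuuyuuyuyuuyuyuu and yuuyuyuuyuuyu.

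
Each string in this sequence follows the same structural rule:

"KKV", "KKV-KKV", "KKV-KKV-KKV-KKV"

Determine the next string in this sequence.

KKV-KKV-KKV-KKV-KKV-KKV-KKV-KKV

Each string is two copies of the previous one joined by '-'.
One more doubling of KKV-KKV-KKV-KKV gives the answer.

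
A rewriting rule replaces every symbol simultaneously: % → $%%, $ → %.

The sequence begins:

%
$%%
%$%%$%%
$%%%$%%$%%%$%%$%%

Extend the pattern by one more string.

%$%%$%%$%%%$%%$%%%$%%$%%$%%%$%%$%%%$%%$%%

φ($%%%$%%$%%%$%%$%%) expands symbol-by-symbol to % $%% $%% $%% % $%% $%% % $%% $%% $%% % $%% $%% % $%% $%%; joining the 17 pieces gives the next term.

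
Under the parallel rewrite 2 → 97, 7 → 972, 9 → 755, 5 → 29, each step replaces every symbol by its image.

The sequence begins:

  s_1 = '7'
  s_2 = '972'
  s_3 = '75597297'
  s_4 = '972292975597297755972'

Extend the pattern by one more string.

Applying the rule to each of the 21 symbols of 972292975597297755972 gives the pieces 755 972 97 97 755 97 755 972 29 29 755 972 97 755 972 972 29 29 755 972 97, which concatenate to the answer.

755972979775597755972292975597297755972972292975597297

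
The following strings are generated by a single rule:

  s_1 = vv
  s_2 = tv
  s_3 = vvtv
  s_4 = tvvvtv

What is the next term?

This is a Fibonacci-style word recurrence s(k) = s(k−2)·s(k−1): e.g. vv·tv = vvtv.
The next term joins vvtv and tvvvtv.

vvtvtvvvtv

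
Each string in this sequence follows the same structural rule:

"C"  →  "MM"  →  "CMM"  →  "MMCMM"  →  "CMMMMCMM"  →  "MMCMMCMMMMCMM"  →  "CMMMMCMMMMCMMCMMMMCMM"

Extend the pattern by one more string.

From term 3 onward, concatenate the second-to-last term with the last: C·MM = CMM, MM·CMM = MMCMM, …
So term 8 is MMCMMCMMMMCMM·CMMMMCMMMMCMMCMMMMCMM.

MMCMMCMMMMCMMCMMMMCMMMMCMMCMMMMCMM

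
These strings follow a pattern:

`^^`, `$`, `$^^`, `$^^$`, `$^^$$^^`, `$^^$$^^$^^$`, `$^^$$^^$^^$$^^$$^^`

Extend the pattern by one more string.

Each term (from the third on) is the previous term followed by the one before it: term 3 = $·^^ = $^^.
So term 8 is $^^$$^^$^^$$^^$$^^·$^^$$^^$^^$.

$^^$$^^$^^$$^^$$^^$^^$$^^$^^$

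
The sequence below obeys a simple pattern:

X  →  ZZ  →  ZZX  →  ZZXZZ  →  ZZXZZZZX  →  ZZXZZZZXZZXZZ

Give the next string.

Each term (from the third on) is the previous term followed by the one before it: term 3 = ZZ·X = ZZX.
The next term joins ZZXZZZZXZZXZZ and ZZXZZZZX.

ZZXZZZZXZZXZZZZXZZZZX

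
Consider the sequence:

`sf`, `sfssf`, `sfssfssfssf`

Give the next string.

s(k+1) = s(k)·s·s(k) — each term doubles the last with 's' between the halves.
Doubling sfssfssfssf with 's' between the halves:

sfssfssfssfssfssfssfssf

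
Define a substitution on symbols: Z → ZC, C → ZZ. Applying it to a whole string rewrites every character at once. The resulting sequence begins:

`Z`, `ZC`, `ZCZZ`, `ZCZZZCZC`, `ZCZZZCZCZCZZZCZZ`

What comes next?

Rewriting the 16 symbols of ZCZZZCZCZCZZZCZZ one by one yields ZC ZZ ZC ZC ZC ZZ ZC ZZ ZC ZZ ZC ZC ZC ZZ ZC ZC; concatenated:

ZCZZZCZCZCZZZCZZZCZZZCZCZCZZZCZC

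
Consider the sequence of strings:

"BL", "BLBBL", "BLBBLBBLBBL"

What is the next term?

Every step duplicates the string with 'B' between the halves.
So the next term is two copies of BLBBLBBLBBL with 'B' between the halves.

BLBBLBBLBBLBBLBBLBBLBBL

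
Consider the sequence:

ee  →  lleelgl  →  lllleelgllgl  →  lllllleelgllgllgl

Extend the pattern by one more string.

lllllllleelgllgllgllgl

s(k+1) = ll·s(k)·lgl, so each term gains ll as a prefix and lgl as a suffix.
So the next term is ll·lllllleelgllgllgl·lgl.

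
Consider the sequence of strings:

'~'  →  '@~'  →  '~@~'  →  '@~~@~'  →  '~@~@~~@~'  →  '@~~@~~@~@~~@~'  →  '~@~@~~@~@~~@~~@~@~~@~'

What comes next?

@~~@~~@~@~~@~~@~@~~@~@~~@~~@~@~~@~

This is a Fibonacci-style word recurrence s(k) = s(k−2)·s(k−1): e.g. ~·@~ = ~@~.
The next term joins @~~@~~@~@~~@~ and ~@~@~~@~@~~@~~@~@~~@~.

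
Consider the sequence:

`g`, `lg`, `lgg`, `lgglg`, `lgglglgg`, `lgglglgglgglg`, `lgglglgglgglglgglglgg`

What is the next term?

lgglglgglgglglgglglgglgglglgglgglg

Each term (from the third on) is the previous term followed by the one before it: term 3 = lg·g = lgg.
So term 8 is lgglglgglgglglgglglgg·lgglglgglgglg.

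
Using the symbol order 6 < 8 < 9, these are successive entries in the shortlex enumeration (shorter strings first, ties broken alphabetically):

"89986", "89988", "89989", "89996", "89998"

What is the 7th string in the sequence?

96666

Advancing 2 positions from 89998 through 89998 → 89999 reaches term 7.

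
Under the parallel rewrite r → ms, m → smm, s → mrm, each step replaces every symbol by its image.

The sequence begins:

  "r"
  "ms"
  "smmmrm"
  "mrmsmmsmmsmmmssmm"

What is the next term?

Rewriting the 17 symbols of mrmsmmsmmsmmmssmm one by one yields smm ms smm mrm smm smm mrm smm smm mrm smm smm smm mrm mrm smm smm; concatenated:

smmmssmmmrmsmmsmmmrmsmmsmmmrmsmmsmmsmmmrmmrmsmmsmm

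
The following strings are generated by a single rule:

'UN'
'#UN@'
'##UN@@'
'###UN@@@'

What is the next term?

####UN@@@@

s(k+1) = #·s(k)·@, so each term gains # as a prefix and @ as a suffix.
So the next term is #·###UN@@@·@.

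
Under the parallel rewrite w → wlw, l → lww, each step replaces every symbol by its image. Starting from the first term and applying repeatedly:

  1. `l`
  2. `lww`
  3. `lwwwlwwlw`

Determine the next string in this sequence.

lwwwlwwlwwlwlwwwlwwlwlwwwlw

Rewriting each symbol of lwwwlwwlw: l→lww, w→wlw, w→wlw, w→wlw, l→lww, w→wlw, w→wlw, l→lww, w→wlw, which concatenates to lww wlw wlw wlw lww wlw wlw lww wlw.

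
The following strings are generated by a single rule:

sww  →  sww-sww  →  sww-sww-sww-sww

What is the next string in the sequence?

Every step duplicates the string with '-' between the halves.
One more doubling of sww-sww-sww-sww gives the answer.

sww-sww-sww-sww-sww-sww-sww-sww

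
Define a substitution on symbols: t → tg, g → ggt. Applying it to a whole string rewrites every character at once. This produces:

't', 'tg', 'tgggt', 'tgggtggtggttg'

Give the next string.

tgggtggtggttgggtggttgggtggttgtgggt

Applying the rule to each of the 13 symbols of tgggtggtggttg gives the pieces tg ggt ggt ggt tg ggt ggt tg ggt ggt tg tg ggt, which concatenate to the answer.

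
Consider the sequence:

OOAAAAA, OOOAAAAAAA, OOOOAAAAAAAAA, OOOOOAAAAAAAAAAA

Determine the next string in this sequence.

Reading off run lengths: O runs 2, 3, 4, 5; A runs 5, 7, 9, 11 — each is linear in n, where the shown terms are n = 2, 3, 4, 5.
For the next term, n = 6, so the run lengths are 6, 13.

OOOOOOAAAAAAAAAAAAA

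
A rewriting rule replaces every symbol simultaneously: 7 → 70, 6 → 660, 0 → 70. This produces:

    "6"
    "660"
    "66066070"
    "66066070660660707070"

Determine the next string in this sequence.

Rewriting the 20 symbols of 66066070660660707070 one by one yields 660 660 70 660 660 70 70 70 660 660 70 660 660 70 70 70 70 70 70 70; concatenated:

660660706606607070706606607066066070707070707070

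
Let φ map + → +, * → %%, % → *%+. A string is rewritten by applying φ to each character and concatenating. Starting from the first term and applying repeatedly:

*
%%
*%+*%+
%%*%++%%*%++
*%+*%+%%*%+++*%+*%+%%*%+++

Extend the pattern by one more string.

Rewriting the 26 symbols of *%+*%+%%*%+++*%+*%+%%*%+++ one by one yields %% *%+ + %% *%+ + *%+ *%+ %% *%+ + + + %% *%+ + %% *%+ + *%+ *%+ %% *%+ + + +; concatenated:

%%*%++%%*%++*%+*%+%%*%++++%%*%++%%*%++*%+*%+%%*%++++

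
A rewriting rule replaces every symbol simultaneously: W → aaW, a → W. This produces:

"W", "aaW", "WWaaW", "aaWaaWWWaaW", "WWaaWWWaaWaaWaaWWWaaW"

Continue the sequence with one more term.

φ(WWaaWWWaaWaaWaaWWWaaW) expands symbol-by-symbol to aaW aaW W W aaW aaW aaW W W aaW W W aaW W W aaW aaW aaW W W aaW; joining the 21 pieces gives the next term.

aaWaaWWWaaWaaWaaWWWaaWWWaaWWWaaWaaWaaWWWaaW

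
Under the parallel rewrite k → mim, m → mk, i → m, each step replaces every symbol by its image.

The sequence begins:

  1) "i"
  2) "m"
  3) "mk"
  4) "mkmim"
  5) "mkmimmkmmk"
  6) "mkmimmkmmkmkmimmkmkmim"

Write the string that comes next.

mkmimmkmmkmkmimmkmkmimmkmimmkmmkmkmimmkmimmkmmk

φ(mkmimmkmmkmkmimmkmkmim) expands symbol-by-symbol to mk mim mk m mk mk mim mk mk mim mk mim mk m mk mk mim mk mim mk m mk; joining the 22 pieces gives the next term.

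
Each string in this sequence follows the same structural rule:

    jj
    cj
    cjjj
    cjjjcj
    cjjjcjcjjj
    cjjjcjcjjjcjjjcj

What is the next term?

From term 3 onward, concatenate the last term with the second-to-last: cj·jj = cjjj, cjjj·cj = cjjjcj, …
The next term joins cjjjcjcjjjcjjjcj and cjjjcjcjjj.

cjjjcjcjjjcjjjcjcjjjcjcjjj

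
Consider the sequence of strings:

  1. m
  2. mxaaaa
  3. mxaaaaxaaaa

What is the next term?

mxaaaaxaaaaxaaaa

Each term is the previous one with xaaaa appended.
One more step from mxaaaaxaaaa gives the answer.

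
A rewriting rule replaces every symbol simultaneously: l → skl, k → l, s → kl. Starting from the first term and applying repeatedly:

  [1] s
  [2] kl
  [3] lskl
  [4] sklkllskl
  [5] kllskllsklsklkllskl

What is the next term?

Replace each of the 19 characters of kllskllsklsklkllskl in place — l skl skl kl l skl skl kl l skl kl l skl l skl skl kl l skl — and concatenate.

lsklsklkllsklsklkllsklkllskllsklsklkllskl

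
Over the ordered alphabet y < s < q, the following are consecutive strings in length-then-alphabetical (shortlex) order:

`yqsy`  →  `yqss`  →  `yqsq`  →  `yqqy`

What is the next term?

The successor of yqqy increments the rightmost position that isn't already q and resets every position after it to y.

yqqs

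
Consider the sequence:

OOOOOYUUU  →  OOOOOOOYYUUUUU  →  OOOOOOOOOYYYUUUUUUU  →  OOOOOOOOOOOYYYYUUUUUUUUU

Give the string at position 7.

OOOOOOOOOOOOOOOOOYYYYYYYUUUUUUUUUUUUUUU

Reading off run lengths: O runs 5, 7, 9, 11; Y runs 1, 2, 3, 4; U runs 3, 5, 7, 9 — each is linear in n, where the shown terms are n = 2, 3, 4, 5.
At n = 8 the blocks have lengths 17, 7, 15.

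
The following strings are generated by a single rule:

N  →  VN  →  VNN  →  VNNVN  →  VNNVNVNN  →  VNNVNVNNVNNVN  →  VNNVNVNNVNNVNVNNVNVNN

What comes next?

Each term (from the third on) is the previous term followed by the one before it: term 3 = VN·N = VNN.
So term 8 is VNNVNVNNVNNVNVNNVNVNN·VNNVNVNNVNNVN.

VNNVNVNNVNNVNVNNVNVNNVNNVNVNNVNNVN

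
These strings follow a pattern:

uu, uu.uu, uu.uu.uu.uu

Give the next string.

Every step duplicates the string with '.' between the halves.
Doubling uu.uu.uu.uu with '.' between the halves:

uu.uu.uu.uu.uu.uu.uu.uu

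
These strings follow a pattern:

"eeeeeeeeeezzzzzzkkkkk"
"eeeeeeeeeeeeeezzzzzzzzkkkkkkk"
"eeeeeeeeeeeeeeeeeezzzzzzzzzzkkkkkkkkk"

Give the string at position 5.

Term n consists of 4n+2 e's, followed by 2n+2 z's, followed by 2n+1 k's, where the shown terms are n = 2, 3, 4.
At n = 6 the blocks have lengths 26, 14, 13.

eeeeeeeeeeeeeeeeeeeeeeeeeezzzzzzzzzzzzzzkkkkkkkkkkkkk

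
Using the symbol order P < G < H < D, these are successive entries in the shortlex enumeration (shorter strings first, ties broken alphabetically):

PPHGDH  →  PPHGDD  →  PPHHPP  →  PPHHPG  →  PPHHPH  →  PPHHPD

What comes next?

PPHHGP

The successor of PPHHPD increments the rightmost position that isn't already D and resets every position after it to P.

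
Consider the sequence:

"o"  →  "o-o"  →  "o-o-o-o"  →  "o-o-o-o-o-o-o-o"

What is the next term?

o-o-o-o-o-o-o-o-o-o-o-o-o-o-o-o

Each string is two copies of the previous one joined by '-'.
One more doubling of o-o-o-o-o-o-o-o gives the answer.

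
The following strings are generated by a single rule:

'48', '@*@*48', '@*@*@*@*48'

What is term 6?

The strings grow by a fixed prefix @*@* each time.
From @*@*@*@*48, 3 further steps: @*@*@*@*48 → @*@*@*@*@*@*48 → @*@*@*@*@*@*@*@*48 → (answer).

@*@*@*@*@*@*@*@*@*@*48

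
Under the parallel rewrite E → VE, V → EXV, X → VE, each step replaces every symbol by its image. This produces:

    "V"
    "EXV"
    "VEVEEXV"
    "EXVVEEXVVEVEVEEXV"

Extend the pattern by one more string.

Replace each of the 17 characters of EXVVEEXVVEVEVEEXV in place — VE VE EXV EXV VE VE VE EXV EXV VE EXV VE EXV VE VE VE EXV — and concatenate.

VEVEEXVEXVVEVEVEEXVEXVVEEXVVEEXVVEVEVEEXV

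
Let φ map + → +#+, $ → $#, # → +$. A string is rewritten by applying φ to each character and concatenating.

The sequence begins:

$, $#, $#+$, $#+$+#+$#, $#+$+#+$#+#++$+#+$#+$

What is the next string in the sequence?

Replace each of the 21 characters of $#+$+#+$#+#++$+#+$#+$ in place — $# +$ +#+ $# +#+ +$ +#+ $# +$ +#+ +$ +#+ +#+ $# +#+ +$ +#+ $# +$ +#+ $# — and concatenate.

$#+$+#+$#+#++$+#+$#+$+#++$+#++#+$#+#++$+#+$#+$+#+$#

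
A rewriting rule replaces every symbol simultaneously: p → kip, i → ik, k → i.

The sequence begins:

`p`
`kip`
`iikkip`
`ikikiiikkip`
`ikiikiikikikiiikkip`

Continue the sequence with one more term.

ikiikikiikikiikiikiikikikiiikkip

Replace each of the 19 characters of ikiikiikikikiiikkip in place — ik i ik ik i ik ik i ik i ik i ik ik ik i i ik kip — and concatenate.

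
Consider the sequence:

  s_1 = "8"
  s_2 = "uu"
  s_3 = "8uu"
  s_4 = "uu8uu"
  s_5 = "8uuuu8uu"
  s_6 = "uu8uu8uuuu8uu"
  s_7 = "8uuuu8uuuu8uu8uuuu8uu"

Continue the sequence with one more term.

uu8uu8uuuu8uu8uuuu8uuuu8uu8uuuu8uu

From term 3 onward, concatenate the second-to-last term with the last: 8·uu = 8uu, uu·8uu = uu8uu, …
So term 8 is uu8uu8uuuu8uu·8uuuu8uuuu8uu8uuuu8uu.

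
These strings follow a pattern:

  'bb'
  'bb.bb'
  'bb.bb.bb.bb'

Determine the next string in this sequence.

bb.bb.bb.bb.bb.bb.bb.bb

Every step duplicates the string with '.' between the halves.
So the next term is two copies of bb.bb.bb.bb with '.' between the halves.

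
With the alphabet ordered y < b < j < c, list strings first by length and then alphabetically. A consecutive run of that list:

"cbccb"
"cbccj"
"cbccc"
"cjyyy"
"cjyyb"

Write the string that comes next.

cjyyj

Find the rightmost character of cjyyb below c, bump it to the next letter, and reset everything to its right to y.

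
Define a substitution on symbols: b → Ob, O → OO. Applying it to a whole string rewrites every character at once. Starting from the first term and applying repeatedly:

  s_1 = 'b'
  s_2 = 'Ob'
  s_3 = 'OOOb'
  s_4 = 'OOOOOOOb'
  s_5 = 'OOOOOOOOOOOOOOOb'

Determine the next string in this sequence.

Rewriting the 16 symbols of OOOOOOOOOOOOOOOb one by one yields OO OO OO OO OO OO OO OO OO OO OO OO OO OO OO Ob; concatenated:

OOOOOOOOOOOOOOOOOOOOOOOOOOOOOOOb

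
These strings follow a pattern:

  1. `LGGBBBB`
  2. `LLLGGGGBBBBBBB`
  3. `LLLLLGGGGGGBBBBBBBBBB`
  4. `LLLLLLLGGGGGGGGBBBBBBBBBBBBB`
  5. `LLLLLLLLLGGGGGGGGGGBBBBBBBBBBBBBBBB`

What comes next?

Reading off run lengths: L runs 1, 3, 5, 7, 9; G runs 2, 4, 6, 8, 10; B runs 4, 7, 10, 13, 16 — each is linear in n (n = 1, 2, …).
At n = 6 the blocks have lengths 11, 12, 19.

LLLLLLLLLLLGGGGGGGGGGGGBBBBBBBBBBBBBBBBBBB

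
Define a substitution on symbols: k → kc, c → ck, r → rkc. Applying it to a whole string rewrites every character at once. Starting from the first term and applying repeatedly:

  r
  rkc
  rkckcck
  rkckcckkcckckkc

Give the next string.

rkckcckkcckckkckcckckkcckkckcck

Applying the rule to each of the 15 symbols of rkckcckkcckckkc gives the pieces rkc kc ck kc ck ck kc kc ck ck kc ck kc kc ck, which concatenate to the answer.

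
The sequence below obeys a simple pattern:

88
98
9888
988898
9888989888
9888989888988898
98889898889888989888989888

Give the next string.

988898988898889898889898889888989888988898

This is a Fibonacci-style word recurrence s(k) = s(k−1)·s(k−2): e.g. 98·88 = 9888.
So term 8 is 98889898889888989888989888·9888989888988898.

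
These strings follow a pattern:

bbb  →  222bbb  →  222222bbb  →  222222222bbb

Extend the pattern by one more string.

Each term is the previous one with 222 prepended.
One more step from 222222222bbb gives the answer.

222222222222bbb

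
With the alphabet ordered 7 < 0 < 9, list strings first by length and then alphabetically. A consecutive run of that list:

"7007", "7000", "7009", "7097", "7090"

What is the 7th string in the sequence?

Advancing 2 positions from 7090 through 7090 → 7099 reaches term 7.

7977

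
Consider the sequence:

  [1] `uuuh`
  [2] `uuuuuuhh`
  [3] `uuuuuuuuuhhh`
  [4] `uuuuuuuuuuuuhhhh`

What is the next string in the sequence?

Reading off run lengths: u runs 3, 6, 9, 12; h runs 1, 2, 3, 4 — each is linear in n (n = 1, 2, …).
At n = 5 the blocks have lengths 15, 5.

uuuuuuuuuuuuuuuhhhhh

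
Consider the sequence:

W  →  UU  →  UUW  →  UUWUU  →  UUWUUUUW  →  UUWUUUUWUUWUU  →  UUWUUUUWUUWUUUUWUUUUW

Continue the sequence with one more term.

Each term (from the third on) is the previous term followed by the one before it: term 3 = UU·W = UUW.
So term 8 is UUWUUUUWUUWUUUUWUUUUW·UUWUUUUWUUWUU.

UUWUUUUWUUWUUUUWUUUUWUUWUUUUWUUWUU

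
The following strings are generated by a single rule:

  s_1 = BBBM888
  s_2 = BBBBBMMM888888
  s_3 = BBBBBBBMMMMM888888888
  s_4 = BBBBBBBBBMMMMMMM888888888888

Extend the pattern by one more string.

The n-th term is 2n+1 B's then 2n-1 M's then 3n 8's (n = 1, 2, …).
For the next term, n = 5, so the run lengths are 11, 9, 15.

BBBBBBBBBBBMMMMMMMMM888888888888888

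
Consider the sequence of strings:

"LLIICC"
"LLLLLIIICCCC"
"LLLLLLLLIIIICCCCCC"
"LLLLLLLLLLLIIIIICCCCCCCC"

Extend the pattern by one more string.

Each string has the form L^{3n-1} I^{n+1} C^{2n} (n = 1, 2, …).
At n = 5 the blocks have lengths 14, 6, 10.

LLLLLLLLLLLLLLIIIIIICCCCCCCCCC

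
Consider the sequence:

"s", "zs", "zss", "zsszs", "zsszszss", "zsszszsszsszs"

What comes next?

This is a Fibonacci-style word recurrence s(k) = s(k−1)·s(k−2): e.g. zs·s = zss.
So term 7 is zsszszsszsszs·zsszszss.

zsszszsszsszszsszszss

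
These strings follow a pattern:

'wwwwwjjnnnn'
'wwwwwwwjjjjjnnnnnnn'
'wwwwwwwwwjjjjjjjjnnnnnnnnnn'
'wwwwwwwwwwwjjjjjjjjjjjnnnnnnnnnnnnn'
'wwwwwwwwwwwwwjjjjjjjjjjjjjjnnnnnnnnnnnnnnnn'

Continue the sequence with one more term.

wwwwwwwwwwwwwwwjjjjjjjjjjjjjjjjjnnnnnnnnnnnnnnnnnnn

The n-th term is 2n+3 w's then 3n-1 j's then 3n+1 n's (n = 1, 2, …).
For the next term, n = 6, so the run lengths are 15, 17, 19.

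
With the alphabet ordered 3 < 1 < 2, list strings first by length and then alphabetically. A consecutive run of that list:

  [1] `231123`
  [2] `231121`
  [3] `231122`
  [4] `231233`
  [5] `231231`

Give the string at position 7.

231213

Stepping forward 2 times from 231231: 231231 → 231232, then the target.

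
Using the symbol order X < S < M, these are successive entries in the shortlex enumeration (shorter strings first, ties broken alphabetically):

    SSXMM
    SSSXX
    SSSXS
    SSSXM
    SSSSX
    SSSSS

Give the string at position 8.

SSSMX

Continuing the enumeration 2 steps past SSSSS: SSSSS → SSSSM → (answer).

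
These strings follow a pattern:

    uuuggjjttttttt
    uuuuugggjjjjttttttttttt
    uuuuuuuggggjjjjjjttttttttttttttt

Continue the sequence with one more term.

Each string has the form u^{2n+1} g^{n+1} j^{2n} t^{4n+3} (n = 1, 2, …).
At n = 4 the blocks have lengths 9, 5, 8, 19.

uuuuuuuuugggggjjjjjjjjttttttttttttttttttt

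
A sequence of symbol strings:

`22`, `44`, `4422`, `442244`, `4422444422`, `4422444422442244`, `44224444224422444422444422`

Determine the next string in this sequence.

This is a Fibonacci-style word recurrence s(k) = s(k−1)·s(k−2): e.g. 44·22 = 4422.
The next term joins 44224444224422444422444422 and 4422444422442244.

442244442244224444224444224422444422442244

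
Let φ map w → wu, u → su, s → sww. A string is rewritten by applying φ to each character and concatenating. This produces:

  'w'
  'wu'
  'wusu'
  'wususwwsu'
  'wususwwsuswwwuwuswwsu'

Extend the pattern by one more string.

Applying the rule to each of the 21 symbols of wususwwsuswwwuwuswwsu gives the pieces wu su sww su sww wu wu sww su sww wu wu wu su wu su sww wu wu sww su, which concatenate to the answer.

wususwwsuswwwuwuswwsuswwwuwuwusuwususwwwuwuswwsu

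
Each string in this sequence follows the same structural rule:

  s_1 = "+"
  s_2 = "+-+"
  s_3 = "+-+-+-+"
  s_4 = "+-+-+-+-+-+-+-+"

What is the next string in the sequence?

+-+-+-+-+-+-+-+-+-+-+-+-+-+-+-+

Every step duplicates the string with '-' between the halves.
So the next term is two copies of +-+-+-+-+-+-+-+ with '-' between the halves.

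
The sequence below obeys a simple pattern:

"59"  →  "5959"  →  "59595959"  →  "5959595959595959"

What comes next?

Each string is two copies of the previous one concatenated.
Doubling 5959595959595959:

59595959595959595959595959595959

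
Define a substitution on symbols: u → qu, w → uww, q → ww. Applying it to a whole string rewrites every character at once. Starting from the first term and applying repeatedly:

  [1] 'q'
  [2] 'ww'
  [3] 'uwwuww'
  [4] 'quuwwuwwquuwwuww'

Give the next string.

wwququuwwuwwquuwwuwwwwququuwwuwwquuwwuww

φ(quuwwuwwquuwwuww) expands symbol-by-symbol to ww qu qu uww uww qu uww uww ww qu qu uww uww qu uww uww; joining the 16 pieces gives the next term.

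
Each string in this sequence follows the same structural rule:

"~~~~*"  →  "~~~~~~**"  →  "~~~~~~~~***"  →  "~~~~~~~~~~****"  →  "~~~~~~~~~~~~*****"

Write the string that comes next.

~~~~~~~~~~~~~~******

Term n consists of 2n ~'s, followed by n-1 *'s, where the shown terms are n = 2, 3, 4, 5, 6.
Setting n = 7 gives 14, 6 characters in each block.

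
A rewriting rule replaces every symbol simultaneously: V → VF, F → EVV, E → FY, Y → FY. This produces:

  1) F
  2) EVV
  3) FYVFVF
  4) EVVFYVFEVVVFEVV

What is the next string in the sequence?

FYVFVFEVVFYVFEVVFYVFVFVFEVVFYVFVF

Replace each of the 15 characters of EVVFYVFEVVVFEVV in place — FY VF VF EVV FY VF EVV FY VF VF VF EVV FY VF VF — and concatenate.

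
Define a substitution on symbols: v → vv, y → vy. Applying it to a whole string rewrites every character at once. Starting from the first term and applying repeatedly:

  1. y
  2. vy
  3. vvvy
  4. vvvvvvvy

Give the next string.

vvvvvvvvvvvvvvvy

Rewriting each symbol of vvvvvvvy: v→vv, v→vv, v→vv, v→vv, v→vv, v→vv, v→vv, y→vy, which concatenates to vv vv vv vv vv vv vv vy.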